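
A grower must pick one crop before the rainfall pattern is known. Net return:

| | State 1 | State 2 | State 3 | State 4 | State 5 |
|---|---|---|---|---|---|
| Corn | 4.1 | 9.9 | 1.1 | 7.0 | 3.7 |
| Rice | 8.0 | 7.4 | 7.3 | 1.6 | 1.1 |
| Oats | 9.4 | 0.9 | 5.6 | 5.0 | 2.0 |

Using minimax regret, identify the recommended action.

Rice

Column bests: State 1=9.4, State 2=9.9, State 3=7.3, State 4=7.0, State 5=3.7.
Corn regrets: 5.3, 0.0, 6.2, 0.0, 0.0 → max 6.2
Rice regrets: 1.4, 2.5, 0.0, 5.4, 2.6 → max 5.4
Oats regrets: 0.0, 9.0, 1.7, 2.0, 1.7 → max 9.0
Smallest max regret = 5.4 → Rice.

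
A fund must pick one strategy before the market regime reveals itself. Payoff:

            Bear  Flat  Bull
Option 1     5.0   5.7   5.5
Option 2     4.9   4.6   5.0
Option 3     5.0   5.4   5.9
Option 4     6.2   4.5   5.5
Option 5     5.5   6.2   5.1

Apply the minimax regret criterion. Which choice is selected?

Column bests: Bear=6.2, Flat=6.2, Bull=5.9.
Option 1 regrets: 1.2, 0.5, 0.4 → max 1.2
Option 2 regrets: 1.3, 1.6, 0.9 → max 1.6
Option 3 regrets: 1.2, 0.8, 0.0 → max 1.2
Option 4 regrets: 0.0, 1.7, 0.4 → max 1.7
Option 5 regrets: 0.7, 0.0, 0.8 → max 0.8
Smallest max regret = 0.8 → Option 5.

Option 5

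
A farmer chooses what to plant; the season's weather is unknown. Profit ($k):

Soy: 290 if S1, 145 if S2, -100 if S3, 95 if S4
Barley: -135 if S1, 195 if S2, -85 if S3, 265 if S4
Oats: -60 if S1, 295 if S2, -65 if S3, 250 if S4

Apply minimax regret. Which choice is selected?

Column bests: S1=290, S2=295, S3=-65, S4=265.
Soy regrets: 0, 150, 35, 170 → max 170
Barley regrets: 425, 100, 20, 0 → max 425
Oats regrets: 350, 0, 0, 15 → max 350
Smallest max regret = 170 → Soy.

Soy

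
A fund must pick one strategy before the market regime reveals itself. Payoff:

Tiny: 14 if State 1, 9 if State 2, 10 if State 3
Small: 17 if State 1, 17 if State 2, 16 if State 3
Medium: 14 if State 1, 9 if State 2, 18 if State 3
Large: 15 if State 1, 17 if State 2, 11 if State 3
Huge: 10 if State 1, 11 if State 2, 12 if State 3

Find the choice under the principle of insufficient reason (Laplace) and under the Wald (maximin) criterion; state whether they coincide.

laplace → Small; maximin → Small (agree)

Row averages: Tiny=11, Small=50/3, Medium=41/3, Large=43/3, Huge=11
Highest average = 50/3 → Small.
Row minima: Tiny=9, Small=16, Medium=9, Large=11, Huge=10
Best worst-case = 16 → Small.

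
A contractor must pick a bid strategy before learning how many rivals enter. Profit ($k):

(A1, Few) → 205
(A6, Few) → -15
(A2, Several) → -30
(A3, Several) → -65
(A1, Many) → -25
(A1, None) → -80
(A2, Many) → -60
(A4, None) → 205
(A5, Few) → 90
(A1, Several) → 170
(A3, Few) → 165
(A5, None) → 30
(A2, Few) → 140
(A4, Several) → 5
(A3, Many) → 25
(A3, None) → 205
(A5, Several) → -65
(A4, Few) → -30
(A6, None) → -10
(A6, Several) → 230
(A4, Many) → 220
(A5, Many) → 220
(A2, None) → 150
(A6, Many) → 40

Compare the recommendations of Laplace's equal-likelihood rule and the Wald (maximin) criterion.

laplace → A4; maximin → A6 (disagree)

Row averages: A1=67.5, A2=50, A3=82.5, A4=100, A5=68.75, A6=61.25
Highest average = 100 → A4.
Row minima: A1=-80, A2=-60, A3=-65, A4=-30, A5=-65, A6=-15
Best worst-case = -15 → A6.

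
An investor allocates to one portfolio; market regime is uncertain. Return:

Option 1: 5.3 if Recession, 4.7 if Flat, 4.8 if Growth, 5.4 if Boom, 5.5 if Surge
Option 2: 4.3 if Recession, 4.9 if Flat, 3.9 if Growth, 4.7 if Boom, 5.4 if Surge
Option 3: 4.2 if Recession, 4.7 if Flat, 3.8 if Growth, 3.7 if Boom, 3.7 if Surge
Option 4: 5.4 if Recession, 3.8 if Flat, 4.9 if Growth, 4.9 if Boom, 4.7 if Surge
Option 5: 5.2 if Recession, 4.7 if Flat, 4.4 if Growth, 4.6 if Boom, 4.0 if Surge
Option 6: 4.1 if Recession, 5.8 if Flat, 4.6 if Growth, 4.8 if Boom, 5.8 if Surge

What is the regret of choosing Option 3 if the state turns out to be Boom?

Best payoff under Boom is 5.4.
Regret = 5.4 − 3.7 = 1.7.

1.7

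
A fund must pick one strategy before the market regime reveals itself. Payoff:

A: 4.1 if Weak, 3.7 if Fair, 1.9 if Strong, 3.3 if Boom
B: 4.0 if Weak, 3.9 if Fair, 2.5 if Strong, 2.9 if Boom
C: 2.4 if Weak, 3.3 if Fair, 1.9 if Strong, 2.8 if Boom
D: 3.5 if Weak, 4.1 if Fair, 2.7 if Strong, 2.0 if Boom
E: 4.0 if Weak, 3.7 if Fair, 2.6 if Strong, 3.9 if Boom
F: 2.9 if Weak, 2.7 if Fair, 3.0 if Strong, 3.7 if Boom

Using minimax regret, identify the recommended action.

Column bests: Weak=4.1, Fair=4.1, Strong=3.0, Boom=3.9.
A regrets: 0.0, 0.4, 1.1, 0.6 → max 1.1
B regrets: 0.1, 0.2, 0.5, 1.0 → max 1.0
C regrets: 1.7, 0.8, 1.1, 1.1 → max 1.7
D regrets: 0.6, 0.0, 0.3, 1.9 → max 1.9
E regrets: 0.1, 0.4, 0.4, 0.0 → max 0.4
F regrets: 1.2, 1.4, 0.0, 0.2 → max 1.4
Smallest max regret = 0.4 → E.

E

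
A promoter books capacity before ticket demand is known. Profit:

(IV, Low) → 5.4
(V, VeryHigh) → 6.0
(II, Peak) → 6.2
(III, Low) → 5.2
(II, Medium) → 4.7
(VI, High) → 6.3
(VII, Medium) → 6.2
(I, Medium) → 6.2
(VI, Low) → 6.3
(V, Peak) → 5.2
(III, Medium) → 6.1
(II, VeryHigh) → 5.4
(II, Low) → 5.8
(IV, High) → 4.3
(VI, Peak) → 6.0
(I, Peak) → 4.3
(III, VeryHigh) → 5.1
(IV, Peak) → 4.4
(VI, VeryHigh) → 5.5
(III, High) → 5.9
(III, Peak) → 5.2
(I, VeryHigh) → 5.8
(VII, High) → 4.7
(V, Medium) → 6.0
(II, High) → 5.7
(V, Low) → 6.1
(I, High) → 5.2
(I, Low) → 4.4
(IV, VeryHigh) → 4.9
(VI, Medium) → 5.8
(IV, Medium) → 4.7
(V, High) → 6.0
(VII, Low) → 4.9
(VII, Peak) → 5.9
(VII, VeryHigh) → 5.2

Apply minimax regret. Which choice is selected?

VI

Column bests: Low=6.3, Medium=6.2, High=6.3, VeryHigh=6.0, Peak=6.2.
I regrets: 1.9, 0.0, 1.1, 0.2, 1.9 → max 1.9
II regrets: 0.5, 1.5, 0.6, 0.6, 0.0 → max 1.5
III regrets: 1.1, 0.1, 0.4, 0.9, 1.0 → max 1.1
IV regrets: 0.9, 1.5, 2.0, 1.1, 1.8 → max 2.0
V regrets: 0.2, 0.2, 0.3, 0.0, 1.0 → max 1.0
VI regrets: 0.0, 0.4, 0.0, 0.5, 0.2 → max 0.5
VII regrets: 1.4, 0.0, 1.6, 0.8, 0.3 → max 1.6
Smallest max regret = 0.5 → VI.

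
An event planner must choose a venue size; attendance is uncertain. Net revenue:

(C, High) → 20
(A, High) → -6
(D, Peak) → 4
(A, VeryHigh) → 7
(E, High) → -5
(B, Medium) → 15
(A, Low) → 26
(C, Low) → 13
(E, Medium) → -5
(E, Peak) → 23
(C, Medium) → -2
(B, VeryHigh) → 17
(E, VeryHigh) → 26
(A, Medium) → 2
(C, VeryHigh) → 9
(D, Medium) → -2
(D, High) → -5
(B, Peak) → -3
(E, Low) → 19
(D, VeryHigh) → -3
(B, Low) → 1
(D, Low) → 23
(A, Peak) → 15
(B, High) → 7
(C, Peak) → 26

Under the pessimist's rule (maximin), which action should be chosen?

Row minima: A=-6, B=-3, C=-2, D=-5, E=-5
Best worst-case = -2 → C.

C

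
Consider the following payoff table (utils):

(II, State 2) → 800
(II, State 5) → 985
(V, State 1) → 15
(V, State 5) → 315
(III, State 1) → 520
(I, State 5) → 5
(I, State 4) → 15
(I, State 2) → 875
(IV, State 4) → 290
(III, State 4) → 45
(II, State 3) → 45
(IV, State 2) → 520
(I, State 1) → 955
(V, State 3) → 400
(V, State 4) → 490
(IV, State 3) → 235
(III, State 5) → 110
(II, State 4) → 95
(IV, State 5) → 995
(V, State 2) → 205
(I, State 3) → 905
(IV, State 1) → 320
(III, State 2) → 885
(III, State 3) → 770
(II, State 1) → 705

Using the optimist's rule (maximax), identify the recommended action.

IV

Row maxima: I=955, II=985, III=885, IV=995, V=490
Best best-case = 995 → IV.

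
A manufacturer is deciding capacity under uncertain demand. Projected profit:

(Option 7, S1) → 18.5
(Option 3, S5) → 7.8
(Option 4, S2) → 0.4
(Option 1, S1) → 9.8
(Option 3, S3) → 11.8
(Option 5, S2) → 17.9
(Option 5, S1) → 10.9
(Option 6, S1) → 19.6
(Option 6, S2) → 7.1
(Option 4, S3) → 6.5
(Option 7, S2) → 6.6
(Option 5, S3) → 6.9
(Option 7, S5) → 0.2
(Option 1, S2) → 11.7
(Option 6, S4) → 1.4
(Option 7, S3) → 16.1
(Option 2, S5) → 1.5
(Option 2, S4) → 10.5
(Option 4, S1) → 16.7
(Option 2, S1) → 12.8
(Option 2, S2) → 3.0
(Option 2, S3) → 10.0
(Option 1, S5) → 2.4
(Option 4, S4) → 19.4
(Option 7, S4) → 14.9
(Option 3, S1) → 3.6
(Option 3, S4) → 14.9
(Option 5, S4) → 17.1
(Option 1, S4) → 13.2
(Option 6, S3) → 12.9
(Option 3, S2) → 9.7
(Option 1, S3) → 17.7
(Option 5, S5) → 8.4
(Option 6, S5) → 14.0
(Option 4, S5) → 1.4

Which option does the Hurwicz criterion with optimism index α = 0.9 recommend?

Option 1: 0.9·17.7 + 0.1·2.4 = 16.17
Option 2: 0.9·12.8 + 0.1·1.5 = 11.67
Option 3: 0.9·14.9 + 0.1·3.6 = 13.77
Option 4: 0.9·19.4 + 0.1·0.4 = 17.5
Option 5: 0.9·17.9 + 0.1·6.9 = 16.8
Option 6: 0.9·19.6 + 0.1·1.4 = 17.78
Option 7: 0.9·18.5 + 0.1·0.2 = 16.67
Highest Hurwicz score = 17.78 → Option 6.

Option 6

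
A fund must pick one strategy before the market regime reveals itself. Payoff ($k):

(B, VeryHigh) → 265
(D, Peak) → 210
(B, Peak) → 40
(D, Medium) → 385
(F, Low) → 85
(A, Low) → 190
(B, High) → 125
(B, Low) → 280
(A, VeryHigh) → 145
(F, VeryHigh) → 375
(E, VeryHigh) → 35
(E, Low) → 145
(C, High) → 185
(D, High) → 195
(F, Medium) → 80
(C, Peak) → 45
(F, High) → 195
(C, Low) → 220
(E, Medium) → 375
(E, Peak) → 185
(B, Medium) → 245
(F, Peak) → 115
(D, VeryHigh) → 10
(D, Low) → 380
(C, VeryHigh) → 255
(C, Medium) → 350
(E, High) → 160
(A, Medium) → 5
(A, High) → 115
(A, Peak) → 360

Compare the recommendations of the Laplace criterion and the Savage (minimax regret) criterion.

laplace → D; minimax regret → F (disagree)

Row averages: A=163, B=191, C=211, D=236, E=180, F=170
Highest average = 236 → D.
Column bests: Low=380, Medium=385, High=195, VeryHigh=375, Peak=360.
A regrets: 190, 380, 80, 230, 0 → max 380
B regrets: 100, 140, 70, 110, 320 → max 320
C regrets: 160, 35, 10, 120, 315 → max 315
D regrets: 0, 0, 0, 365, 150 → max 365
E regrets: 235, 10, 35, 340, 175 → max 340
F regrets: 295, 305, 0, 0, 245 → max 305
Smallest max regret = 305 → F.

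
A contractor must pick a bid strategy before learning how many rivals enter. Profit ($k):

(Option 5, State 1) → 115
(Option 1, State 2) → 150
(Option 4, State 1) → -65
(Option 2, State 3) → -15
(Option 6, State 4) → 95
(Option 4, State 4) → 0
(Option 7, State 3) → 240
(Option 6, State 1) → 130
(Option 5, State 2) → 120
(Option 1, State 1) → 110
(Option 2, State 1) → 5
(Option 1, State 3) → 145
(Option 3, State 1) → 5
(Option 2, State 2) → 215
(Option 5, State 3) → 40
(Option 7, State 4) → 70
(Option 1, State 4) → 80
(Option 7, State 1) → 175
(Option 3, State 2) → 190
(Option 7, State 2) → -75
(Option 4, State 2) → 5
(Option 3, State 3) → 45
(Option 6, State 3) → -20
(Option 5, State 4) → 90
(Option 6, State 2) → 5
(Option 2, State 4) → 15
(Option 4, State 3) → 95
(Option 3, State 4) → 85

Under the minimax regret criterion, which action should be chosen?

Option 1

Column bests: State 1=175, State 2=215, State 3=240, State 4=95.
Option 1 regrets: 65, 65, 95, 15 → max 95
Option 2 regrets: 170, 0, 255, 80 → max 255
Option 3 regrets: 170, 25, 195, 10 → max 195
Option 4 regrets: 240, 210, 145, 95 → max 240
Option 5 regrets: 60, 95, 200, 5 → max 200
Option 6 regrets: 45, 210, 260, 0 → max 260
Option 7 regrets: 0, 290, 0, 25 → max 290
Smallest max regret = 95 → Option 1.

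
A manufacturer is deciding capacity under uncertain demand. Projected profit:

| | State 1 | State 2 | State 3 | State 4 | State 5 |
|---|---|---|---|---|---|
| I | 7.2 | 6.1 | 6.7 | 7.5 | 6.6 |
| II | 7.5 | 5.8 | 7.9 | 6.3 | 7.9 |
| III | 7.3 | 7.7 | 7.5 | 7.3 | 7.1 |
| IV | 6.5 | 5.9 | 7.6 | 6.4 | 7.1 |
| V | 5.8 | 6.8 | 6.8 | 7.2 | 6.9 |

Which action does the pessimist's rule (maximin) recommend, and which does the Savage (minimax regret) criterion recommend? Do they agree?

Row minima: I=6.1, II=5.8, III=7.1, IV=5.9, V=5.8
Best worst-case = 7.1 → III.
Column bests: State 1=7.5, State 2=7.7, State 3=7.9, State 4=7.5, State 5=7.9.
I regrets: 0.3, 1.6, 1.2, 0.0, 1.3 → max 1.6
II regrets: 0.0, 1.9, 0.0, 1.2, 0.0 → max 1.9
III regrets: 0.2, 0.0, 0.4, 0.2, 0.8 → max 0.8
IV regrets: 1.0, 1.8, 0.3, 1.1, 0.8 → max 1.8
V regrets: 1.7, 0.9, 1.1, 0.3, 1.0 → max 1.7
Smallest max regret = 0.8 → III.

maximin → III; minimax regret → III (agree)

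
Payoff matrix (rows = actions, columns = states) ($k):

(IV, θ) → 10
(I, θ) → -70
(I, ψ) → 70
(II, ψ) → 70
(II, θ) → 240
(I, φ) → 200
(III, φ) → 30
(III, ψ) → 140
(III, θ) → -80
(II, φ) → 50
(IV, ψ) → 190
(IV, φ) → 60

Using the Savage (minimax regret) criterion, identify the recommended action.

II

Column bests: θ=240, φ=200, ψ=190.
I regrets: 310, 0, 120 → max 310
II regrets: 0, 150, 120 → max 150
III regrets: 320, 170, 50 → max 320
IV regrets: 230, 140, 0 → max 230
Smallest max regret = 150 → II.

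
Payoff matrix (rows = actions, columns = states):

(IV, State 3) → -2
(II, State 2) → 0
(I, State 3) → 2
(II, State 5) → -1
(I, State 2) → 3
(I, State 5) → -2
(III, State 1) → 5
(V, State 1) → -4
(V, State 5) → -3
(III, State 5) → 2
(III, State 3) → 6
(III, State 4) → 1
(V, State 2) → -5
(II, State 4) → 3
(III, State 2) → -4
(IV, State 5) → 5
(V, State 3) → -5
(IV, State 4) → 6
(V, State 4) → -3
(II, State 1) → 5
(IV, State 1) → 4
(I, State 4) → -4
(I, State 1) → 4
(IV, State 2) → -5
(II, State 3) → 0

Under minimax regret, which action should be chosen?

II

Column bests: State 1=5, State 2=3, State 3=6, State 4=6, State 5=5.
I regrets: 1, 0, 4, 10, 7 → max 10
II regrets: 0, 3, 6, 3, 6 → max 6
III regrets: 0, 7, 0, 5, 3 → max 7
IV regrets: 1, 8, 8, 0, 0 → max 8
V regrets: 9, 8, 11, 9, 8 → max 11
Smallest max regret = 6 → II.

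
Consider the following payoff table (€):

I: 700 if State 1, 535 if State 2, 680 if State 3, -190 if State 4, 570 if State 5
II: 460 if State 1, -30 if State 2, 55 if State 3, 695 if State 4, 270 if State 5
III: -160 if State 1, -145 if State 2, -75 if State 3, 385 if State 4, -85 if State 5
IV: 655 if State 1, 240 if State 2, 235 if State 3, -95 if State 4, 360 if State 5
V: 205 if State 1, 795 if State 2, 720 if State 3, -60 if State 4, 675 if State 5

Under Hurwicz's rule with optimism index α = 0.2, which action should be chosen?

I: 0.2·700 + 0.8·(-190) = -12
II: 0.2·695 + 0.8·(-30) = 115
III: 0.2·385 + 0.8·(-160) = -51
IV: 0.2·655 + 0.8·(-95) = 55
V: 0.2·795 + 0.8·(-60) = 111
Highest Hurwicz score = 115 → II.

II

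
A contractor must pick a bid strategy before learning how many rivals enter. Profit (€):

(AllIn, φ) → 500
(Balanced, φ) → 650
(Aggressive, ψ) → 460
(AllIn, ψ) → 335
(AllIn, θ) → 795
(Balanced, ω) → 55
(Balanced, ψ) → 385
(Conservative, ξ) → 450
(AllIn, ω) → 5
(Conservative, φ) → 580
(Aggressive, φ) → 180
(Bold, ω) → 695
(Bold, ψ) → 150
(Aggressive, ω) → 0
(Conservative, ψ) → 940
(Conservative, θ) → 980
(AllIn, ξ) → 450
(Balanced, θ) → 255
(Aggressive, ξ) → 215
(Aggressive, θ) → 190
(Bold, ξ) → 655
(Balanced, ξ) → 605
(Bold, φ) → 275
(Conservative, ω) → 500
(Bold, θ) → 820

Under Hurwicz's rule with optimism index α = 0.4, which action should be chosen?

Conservative: 0.4·980 + 0.6·450 = 662
Balanced: 0.4·650 + 0.6·55 = 293
Aggressive: 0.4·460 + 0.6·0 = 184
Bold: 0.4·820 + 0.6·150 = 418
AllIn: 0.4·795 + 0.6·5 = 321
Highest Hurwicz score = 662 → Conservative.

Conservative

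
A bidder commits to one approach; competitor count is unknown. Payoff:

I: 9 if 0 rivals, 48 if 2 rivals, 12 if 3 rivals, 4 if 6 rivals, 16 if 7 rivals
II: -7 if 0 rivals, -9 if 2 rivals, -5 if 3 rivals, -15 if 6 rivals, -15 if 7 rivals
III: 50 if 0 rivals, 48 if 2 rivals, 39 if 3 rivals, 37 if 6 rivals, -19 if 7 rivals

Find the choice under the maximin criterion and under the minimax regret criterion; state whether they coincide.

maximin → I; minimax regret → III (disagree)

Row minima: I=4, II=-15, III=-19
Best worst-case = 4 → I.
Column bests: 0 rivals=50, 2 rivals=48, 3 rivals=39, 6 rivals=37, 7 rivals=16.
I regrets: 41, 0, 27, 33, 0 → max 41
II regrets: 57, 57, 44, 52, 31 → max 57
III regrets: 0, 0, 0, 0, 35 → max 35
Smallest max regret = 35 → III.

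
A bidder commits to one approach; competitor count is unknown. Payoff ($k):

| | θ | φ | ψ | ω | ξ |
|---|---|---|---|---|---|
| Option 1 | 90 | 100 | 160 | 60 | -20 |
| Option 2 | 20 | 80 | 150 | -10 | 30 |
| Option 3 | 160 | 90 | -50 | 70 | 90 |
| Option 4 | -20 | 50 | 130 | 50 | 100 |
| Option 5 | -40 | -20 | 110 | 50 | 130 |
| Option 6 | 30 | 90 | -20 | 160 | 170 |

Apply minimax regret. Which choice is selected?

Column bests: θ=160, φ=100, ψ=160, ω=160, ξ=170.
Option 1 regrets: 70, 0, 0, 100, 190 → max 190
Option 2 regrets: 140, 20, 10, 170, 140 → max 170
Option 3 regrets: 0, 10, 210, 90, 80 → max 210
Option 4 regrets: 180, 50, 30, 110, 70 → max 180
Option 5 regrets: 200, 120, 50, 110, 40 → max 200
Option 6 regrets: 130, 10, 180, 0, 0 → max 180
Smallest max regret = 170 → Option 2.

Option 2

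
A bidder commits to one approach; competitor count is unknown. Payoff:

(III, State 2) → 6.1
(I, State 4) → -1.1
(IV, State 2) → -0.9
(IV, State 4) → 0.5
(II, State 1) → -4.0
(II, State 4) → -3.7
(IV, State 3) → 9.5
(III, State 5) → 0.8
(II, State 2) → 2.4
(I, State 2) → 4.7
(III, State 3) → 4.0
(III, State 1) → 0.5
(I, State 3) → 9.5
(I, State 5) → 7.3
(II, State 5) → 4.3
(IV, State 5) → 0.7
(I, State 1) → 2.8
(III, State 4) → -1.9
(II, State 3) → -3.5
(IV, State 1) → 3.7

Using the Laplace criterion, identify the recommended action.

Row averages: I=4.64, II=-0.9, III=1.9, IV=2.7
Highest average = 4.64 → I.

I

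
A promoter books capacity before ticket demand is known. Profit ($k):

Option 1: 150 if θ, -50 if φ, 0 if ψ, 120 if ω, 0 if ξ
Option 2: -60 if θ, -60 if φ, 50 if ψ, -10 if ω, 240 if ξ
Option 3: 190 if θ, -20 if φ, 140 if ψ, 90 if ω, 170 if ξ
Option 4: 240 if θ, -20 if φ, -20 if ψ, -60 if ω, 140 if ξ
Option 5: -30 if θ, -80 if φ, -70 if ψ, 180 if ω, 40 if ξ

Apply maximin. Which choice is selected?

Option 3

Row minima: Option 1=-50, Option 2=-60, Option 3=-20, Option 4=-60, Option 5=-80
Best worst-case = -20 → Option 3.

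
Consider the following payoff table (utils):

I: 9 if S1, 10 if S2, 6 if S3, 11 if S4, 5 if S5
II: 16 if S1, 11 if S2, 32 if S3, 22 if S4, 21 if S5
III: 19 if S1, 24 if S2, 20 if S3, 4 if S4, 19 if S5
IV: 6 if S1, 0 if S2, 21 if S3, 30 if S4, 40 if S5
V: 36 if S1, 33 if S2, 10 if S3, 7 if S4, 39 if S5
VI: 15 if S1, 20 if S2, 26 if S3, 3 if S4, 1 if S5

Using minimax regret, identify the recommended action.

Column bests: S1=36, S2=33, S3=32, S4=30, S5=40.
I regrets: 27, 23, 26, 19, 35 → max 35
II regrets: 20, 22, 0, 8, 19 → max 22
III regrets: 17, 9, 12, 26, 21 → max 26
IV regrets: 30, 33, 11, 0, 0 → max 33
V regrets: 0, 0, 22, 23, 1 → max 23
VI regrets: 21, 13, 6, 27, 39 → max 39
Smallest max regret = 22 → II.

II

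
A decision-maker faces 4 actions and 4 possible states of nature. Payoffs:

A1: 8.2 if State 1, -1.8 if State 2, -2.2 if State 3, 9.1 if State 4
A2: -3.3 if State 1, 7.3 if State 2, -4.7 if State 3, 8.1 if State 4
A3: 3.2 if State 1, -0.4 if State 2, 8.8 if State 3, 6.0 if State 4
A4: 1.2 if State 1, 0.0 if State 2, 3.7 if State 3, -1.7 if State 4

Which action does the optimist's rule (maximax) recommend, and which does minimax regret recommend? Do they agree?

maximax → A1; minimax regret → A3 (disagree)

Row maxima: A1=9.1, A2=8.1, A3=8.8, A4=3.7
Best best-case = 9.1 → A1.
Column bests: State 1=8.2, State 2=7.3, State 3=8.8, State 4=9.1.
A1 regrets: 0.0, 9.1, 11.0, 0.0 → max 11.0
A2 regrets: 11.5, 0.0, 13.5, 1.0 → max 13.5
A3 regrets: 5.0, 7.7, 0.0, 3.1 → max 7.7
A4 regrets: 7.0, 7.3, 5.1, 10.8 → max 10.8
Smallest max regret = 7.7 → A3.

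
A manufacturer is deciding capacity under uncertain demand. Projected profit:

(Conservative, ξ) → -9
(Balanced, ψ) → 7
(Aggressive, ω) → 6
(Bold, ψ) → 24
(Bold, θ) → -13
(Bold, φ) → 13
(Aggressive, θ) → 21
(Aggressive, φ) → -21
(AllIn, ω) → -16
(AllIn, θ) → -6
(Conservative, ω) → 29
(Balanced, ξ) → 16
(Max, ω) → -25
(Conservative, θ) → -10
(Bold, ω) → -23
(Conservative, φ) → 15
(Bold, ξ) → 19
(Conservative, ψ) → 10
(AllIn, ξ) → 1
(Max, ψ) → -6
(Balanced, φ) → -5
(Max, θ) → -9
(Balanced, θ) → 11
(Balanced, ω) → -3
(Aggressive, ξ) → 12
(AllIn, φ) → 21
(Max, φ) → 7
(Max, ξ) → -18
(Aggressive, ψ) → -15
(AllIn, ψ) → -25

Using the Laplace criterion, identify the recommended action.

Conservative

Row averages: Conservative=7, Balanced=5.2, Aggressive=0.6, Bold=4, AllIn=-5, Max=-10.2
Highest average = 7 → Conservative.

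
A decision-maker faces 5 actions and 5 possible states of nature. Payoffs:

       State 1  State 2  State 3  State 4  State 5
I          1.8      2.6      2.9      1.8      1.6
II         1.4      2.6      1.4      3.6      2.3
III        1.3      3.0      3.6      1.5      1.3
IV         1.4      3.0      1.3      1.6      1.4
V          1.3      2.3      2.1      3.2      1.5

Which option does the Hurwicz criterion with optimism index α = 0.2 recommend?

I

I: 0.2·2.9 + 0.8·1.6 = 1.86
II: 0.2·3.6 + 0.8·1.4 = 1.84
III: 0.2·3.6 + 0.8·1.3 = 1.76
IV: 0.2·3.0 + 0.8·1.3 = 1.64
V: 0.2·3.2 + 0.8·1.3 = 1.68
Highest Hurwicz score = 1.86 → I.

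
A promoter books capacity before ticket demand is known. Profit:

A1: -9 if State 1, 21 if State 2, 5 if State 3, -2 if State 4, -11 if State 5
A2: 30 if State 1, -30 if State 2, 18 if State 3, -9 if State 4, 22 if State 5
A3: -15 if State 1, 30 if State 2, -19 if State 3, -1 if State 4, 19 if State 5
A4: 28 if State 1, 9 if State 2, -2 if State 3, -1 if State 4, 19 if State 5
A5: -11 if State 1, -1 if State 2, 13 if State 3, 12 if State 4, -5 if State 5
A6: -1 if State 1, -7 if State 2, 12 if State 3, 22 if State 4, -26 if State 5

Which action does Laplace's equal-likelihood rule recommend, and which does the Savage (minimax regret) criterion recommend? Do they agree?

Row averages: A1=0.8, A2=6.2, A3=2.8, A4=10.6, A5=1.6, A6=0
Highest average = 10.6 → A4.
Column bests: State 1=30, State 2=30, State 3=18, State 4=22, State 5=22.
A1 regrets: 39, 9, 13, 24, 33 → max 39
A2 regrets: 0, 60, 0, 31, 0 → max 60
A3 regrets: 45, 0, 37, 23, 3 → max 45
A4 regrets: 2, 21, 20, 23, 3 → max 23
A5 regrets: 41, 31, 5, 10, 27 → max 41
A6 regrets: 31, 37, 6, 0, 48 → max 48
Smallest max regret = 23 → A4.

laplace → A4; minimax regret → A4 (agree)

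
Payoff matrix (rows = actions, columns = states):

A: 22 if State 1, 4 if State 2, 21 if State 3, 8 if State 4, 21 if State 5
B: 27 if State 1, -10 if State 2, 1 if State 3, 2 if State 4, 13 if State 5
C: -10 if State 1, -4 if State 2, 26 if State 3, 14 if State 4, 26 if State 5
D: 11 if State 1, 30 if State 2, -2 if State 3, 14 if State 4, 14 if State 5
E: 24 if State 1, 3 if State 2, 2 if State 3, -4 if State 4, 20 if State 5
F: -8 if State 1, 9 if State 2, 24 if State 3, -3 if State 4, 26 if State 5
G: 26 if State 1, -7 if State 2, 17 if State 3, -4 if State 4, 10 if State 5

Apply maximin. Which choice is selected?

A

Row minima: A=4, B=-10, C=-10, D=-2, E=-4, F=-8, G=-7
Best worst-case = 4 → A.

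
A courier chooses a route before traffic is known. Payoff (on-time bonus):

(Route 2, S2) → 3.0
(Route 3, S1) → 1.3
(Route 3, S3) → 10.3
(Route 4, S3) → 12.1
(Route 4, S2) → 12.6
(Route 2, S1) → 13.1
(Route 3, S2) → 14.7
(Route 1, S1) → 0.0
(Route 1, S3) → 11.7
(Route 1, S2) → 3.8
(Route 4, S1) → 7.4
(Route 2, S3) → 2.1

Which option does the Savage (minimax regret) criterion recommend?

Column bests: S1=13.1, S2=14.7, S3=12.1.
Route 1 regrets: 13.1, 10.9, 0.4 → max 13.1
Route 2 regrets: 0.0, 11.7, 10.0 → max 11.7
Route 3 regrets: 11.8, 0.0, 1.8 → max 11.8
Route 4 regrets: 5.7, 2.1, 0.0 → max 5.7
Smallest max regret = 5.7 → Route 4.

Route 4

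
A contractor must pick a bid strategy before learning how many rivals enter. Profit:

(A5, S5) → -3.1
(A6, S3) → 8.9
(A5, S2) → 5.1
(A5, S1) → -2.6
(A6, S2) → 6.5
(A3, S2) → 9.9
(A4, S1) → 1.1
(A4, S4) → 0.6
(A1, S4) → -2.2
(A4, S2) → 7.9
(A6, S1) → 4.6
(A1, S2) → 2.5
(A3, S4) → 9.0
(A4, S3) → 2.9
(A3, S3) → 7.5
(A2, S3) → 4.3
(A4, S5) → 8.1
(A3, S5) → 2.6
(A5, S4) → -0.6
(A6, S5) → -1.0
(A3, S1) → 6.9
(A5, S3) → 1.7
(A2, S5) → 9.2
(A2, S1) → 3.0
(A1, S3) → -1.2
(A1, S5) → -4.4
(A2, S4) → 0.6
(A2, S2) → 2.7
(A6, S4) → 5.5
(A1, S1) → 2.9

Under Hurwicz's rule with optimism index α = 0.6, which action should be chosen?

A3

A1: 0.6·2.9 + 0.4·(-4.4) = -0.02
A2: 0.6·9.2 + 0.4·0.6 = 5.76
A3: 0.6·9.9 + 0.4·2.6 = 6.98
A4: 0.6·8.1 + 0.4·0.6 = 5.1
A5: 0.6·5.1 + 0.4·(-3.1) = 1.82
A6: 0.6·8.9 + 0.4·(-1.0) = 4.94
Highest Hurwicz score = 6.98 → A3.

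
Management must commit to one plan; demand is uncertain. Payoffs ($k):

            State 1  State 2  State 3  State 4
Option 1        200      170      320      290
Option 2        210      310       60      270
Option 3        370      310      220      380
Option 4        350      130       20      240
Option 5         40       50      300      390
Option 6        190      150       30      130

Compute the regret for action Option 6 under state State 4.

260

Best payoff under State 4 is 390.
Regret = 390 − 130 = 260.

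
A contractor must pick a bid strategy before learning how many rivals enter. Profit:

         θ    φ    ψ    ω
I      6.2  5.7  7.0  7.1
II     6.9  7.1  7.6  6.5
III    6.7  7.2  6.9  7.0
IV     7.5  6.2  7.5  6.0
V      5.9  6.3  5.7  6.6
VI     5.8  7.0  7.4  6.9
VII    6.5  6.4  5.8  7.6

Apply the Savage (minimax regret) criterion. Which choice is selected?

III

Column bests: θ=7.5, φ=7.2, ψ=7.6, ω=7.6.
I regrets: 1.3, 1.5, 0.6, 0.5 → max 1.5
II regrets: 0.6, 0.1, 0.0, 1.1 → max 1.1
III regrets: 0.8, 0.0, 0.7, 0.6 → max 0.8
IV regrets: 0.0, 1.0, 0.1, 1.6 → max 1.6
V regrets: 1.6, 0.9, 1.9, 1.0 → max 1.9
VI regrets: 1.7, 0.2, 0.2, 0.7 → max 1.7
VII regrets: 1.0, 0.8, 1.8, 0.0 → max 1.8
Smallest max regret = 0.8 → III.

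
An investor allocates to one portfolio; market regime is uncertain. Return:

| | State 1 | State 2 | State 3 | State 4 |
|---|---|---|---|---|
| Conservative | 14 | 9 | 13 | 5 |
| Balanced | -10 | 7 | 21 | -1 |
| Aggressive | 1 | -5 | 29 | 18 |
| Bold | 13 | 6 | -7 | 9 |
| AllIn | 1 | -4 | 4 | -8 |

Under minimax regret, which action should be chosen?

Aggressive

Column bests: State 1=14, State 2=9, State 3=29, State 4=18.
Conservative regrets: 0, 0, 16, 13 → max 16
Balanced regrets: 24, 2, 8, 19 → max 24
Aggressive regrets: 13, 14, 0, 0 → max 14
Bold regrets: 1, 3, 36, 9 → max 36
AllIn regrets: 13, 13, 25, 26 → max 26
Smallest max regret = 14 → Aggressive.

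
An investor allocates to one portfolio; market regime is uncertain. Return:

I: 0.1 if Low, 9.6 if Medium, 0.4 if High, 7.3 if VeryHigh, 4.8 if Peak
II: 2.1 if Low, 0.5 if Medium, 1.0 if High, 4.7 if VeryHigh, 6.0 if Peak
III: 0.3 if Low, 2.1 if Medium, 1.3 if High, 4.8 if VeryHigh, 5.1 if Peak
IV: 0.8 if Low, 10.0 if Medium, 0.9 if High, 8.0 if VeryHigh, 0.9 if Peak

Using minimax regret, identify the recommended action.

I

Column bests: Low=2.1, Medium=10.0, High=1.3, VeryHigh=8.0, Peak=6.0.
I regrets: 2.0, 0.4, 0.9, 0.7, 1.2 → max 2.0
II regrets: 0.0, 9.5, 0.3, 3.3, 0.0 → max 9.5
III regrets: 1.8, 7.9, 0.0, 3.2, 0.9 → max 7.9
IV regrets: 1.3, 0.0, 0.4, 0.0, 5.1 → max 5.1
Smallest max regret = 2.0 → I.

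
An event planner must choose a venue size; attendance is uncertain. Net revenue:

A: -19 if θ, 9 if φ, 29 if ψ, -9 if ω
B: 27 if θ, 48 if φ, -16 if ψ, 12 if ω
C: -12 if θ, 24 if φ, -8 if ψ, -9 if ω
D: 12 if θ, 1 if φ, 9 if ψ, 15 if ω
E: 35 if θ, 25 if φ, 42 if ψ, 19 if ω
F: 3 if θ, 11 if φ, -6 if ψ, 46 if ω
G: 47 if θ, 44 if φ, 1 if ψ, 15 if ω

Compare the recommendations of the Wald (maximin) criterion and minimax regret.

maximin → E; minimax regret → E (agree)

Row minima: A=-19, B=-16, C=-12, D=1, E=19, F=-6, G=1
Best worst-case = 19 → E.
Column bests: θ=47, φ=48, ψ=42, ω=46.
A regrets: 66, 39, 13, 55 → max 66
B regrets: 20, 0, 58, 34 → max 58
C regrets: 59, 24, 50, 55 → max 59
D regrets: 35, 47, 33, 31 → max 47
E regrets: 12, 23, 0, 27 → max 27
F regrets: 44, 37, 48, 0 → max 48
G regrets: 0, 4, 41, 31 → max 41
Smallest max regret = 27 → E.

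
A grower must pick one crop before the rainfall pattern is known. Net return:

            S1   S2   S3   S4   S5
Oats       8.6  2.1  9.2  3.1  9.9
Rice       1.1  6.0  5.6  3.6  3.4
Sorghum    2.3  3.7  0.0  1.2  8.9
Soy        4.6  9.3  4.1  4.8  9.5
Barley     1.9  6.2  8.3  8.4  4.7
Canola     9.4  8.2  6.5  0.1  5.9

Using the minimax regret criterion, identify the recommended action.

Column bests: S1=9.4, S2=9.3, S3=9.2, S4=8.4, S5=9.9.
Oats regrets: 0.8, 7.2, 0.0, 5.3, 0.0 → max 7.2
Rice regrets: 8.3, 3.3, 3.6, 4.8, 6.5 → max 8.3
Sorghum regrets: 7.1, 5.6, 9.2, 7.2, 1.0 → max 9.2
Soy regrets: 4.8, 0.0, 5.1, 3.6, 0.4 → max 5.1
Barley regrets: 7.5, 3.1, 0.9, 0.0, 5.2 → max 7.5
Canola regrets: 0.0, 1.1, 2.7, 8.3, 4.0 → max 8.3
Smallest max regret = 5.1 → Soy.

Soy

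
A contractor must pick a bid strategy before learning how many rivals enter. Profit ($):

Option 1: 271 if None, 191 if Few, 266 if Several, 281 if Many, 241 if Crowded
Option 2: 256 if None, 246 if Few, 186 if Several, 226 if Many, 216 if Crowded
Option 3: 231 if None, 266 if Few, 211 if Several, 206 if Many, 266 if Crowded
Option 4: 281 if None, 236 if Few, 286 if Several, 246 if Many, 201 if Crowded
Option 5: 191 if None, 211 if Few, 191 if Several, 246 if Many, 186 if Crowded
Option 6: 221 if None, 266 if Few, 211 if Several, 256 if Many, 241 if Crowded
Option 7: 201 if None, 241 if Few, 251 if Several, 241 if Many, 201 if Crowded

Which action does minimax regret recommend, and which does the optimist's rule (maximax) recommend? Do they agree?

minimax regret → Option 4; maximax → Option 4 (agree)

Column bests: None=281, Few=266, Several=286, Many=281, Crowded=266.
Option 1 regrets: 10, 75, 20, 0, 25 → max 75
Option 2 regrets: 25, 20, 100, 55, 50 → max 100
Option 3 regrets: 50, 0, 75, 75, 0 → max 75
Option 4 regrets: 0, 30, 0, 35, 65 → max 65
Option 5 regrets: 90, 55, 95, 35, 80 → max 95
Option 6 regrets: 60, 0, 75, 25, 25 → max 75
Option 7 regrets: 80, 25, 35, 40, 65 → max 80
Smallest max regret = 65 → Option 4.
Row maxima: Option 1=281, Option 2=256, Option 3=266, Option 4=286, Option 5=246, Option 6=266, Option 7=251
Best best-case = 286 → Option 4.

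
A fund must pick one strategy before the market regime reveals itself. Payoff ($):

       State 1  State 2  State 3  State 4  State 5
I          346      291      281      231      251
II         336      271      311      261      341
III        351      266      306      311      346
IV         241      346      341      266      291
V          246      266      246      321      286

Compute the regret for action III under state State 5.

Best payoff under State 5 is 346.
Regret = 346 − 346 = 0.

0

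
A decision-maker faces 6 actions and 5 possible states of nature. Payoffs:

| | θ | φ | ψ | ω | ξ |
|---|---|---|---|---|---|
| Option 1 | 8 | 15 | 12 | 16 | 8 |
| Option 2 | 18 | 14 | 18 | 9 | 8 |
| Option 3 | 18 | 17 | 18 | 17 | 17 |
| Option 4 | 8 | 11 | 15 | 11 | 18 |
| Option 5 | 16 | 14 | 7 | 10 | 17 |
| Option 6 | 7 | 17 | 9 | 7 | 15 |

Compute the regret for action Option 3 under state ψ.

0

Best payoff under ψ is 18.
Regret = 18 − 18 = 0.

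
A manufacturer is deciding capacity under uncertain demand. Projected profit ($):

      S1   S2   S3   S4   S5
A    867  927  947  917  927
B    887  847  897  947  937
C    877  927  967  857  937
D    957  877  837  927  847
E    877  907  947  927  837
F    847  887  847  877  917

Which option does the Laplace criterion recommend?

A

Row averages: A=917, B=903, C=913, D=889, E=899, F=875
Highest average = 917 → A.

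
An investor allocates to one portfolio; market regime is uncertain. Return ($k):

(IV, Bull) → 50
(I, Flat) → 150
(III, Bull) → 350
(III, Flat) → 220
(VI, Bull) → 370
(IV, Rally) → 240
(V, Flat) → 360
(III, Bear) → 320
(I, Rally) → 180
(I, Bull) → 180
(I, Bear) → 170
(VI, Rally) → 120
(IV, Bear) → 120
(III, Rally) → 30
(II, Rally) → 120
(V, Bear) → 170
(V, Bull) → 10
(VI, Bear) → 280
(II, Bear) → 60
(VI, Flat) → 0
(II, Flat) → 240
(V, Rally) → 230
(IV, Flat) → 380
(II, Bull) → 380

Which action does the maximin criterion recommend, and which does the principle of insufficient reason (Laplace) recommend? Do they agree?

Row minima: I=150, II=60, III=30, IV=50, V=10, VI=0
Best worst-case = 150 → I.
Row averages: I=170, II=200, III=230, IV=197.5, V=192.5, VI=192.5
Highest average = 230 → III.

maximin → I; laplace → III (disagree)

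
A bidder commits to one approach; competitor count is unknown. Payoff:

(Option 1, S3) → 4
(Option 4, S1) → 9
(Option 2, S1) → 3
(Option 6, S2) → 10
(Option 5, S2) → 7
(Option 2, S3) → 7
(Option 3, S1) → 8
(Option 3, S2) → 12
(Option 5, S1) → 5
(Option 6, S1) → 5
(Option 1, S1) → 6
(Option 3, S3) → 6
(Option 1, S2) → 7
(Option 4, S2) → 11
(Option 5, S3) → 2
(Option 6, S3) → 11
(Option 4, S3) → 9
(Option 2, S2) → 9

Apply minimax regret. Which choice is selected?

Option 4

Column bests: S1=9, S2=12, S3=11.
Option 1 regrets: 3, 5, 7 → max 7
Option 2 regrets: 6, 3, 4 → max 6
Option 3 regrets: 1, 0, 5 → max 5
Option 4 regrets: 0, 1, 2 → max 2
Option 5 regrets: 4, 5, 9 → max 9
Option 6 regrets: 4, 2, 0 → max 4
Smallest max regret = 2 → Option 4.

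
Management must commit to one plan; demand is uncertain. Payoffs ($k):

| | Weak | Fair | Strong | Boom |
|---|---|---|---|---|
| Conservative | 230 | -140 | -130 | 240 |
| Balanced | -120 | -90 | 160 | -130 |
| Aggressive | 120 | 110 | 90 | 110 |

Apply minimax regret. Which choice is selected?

Column bests: Weak=230, Fair=110, Strong=160, Boom=240.
Conservative regrets: 0, 250, 290, 0 → max 290
Balanced regrets: 350, 200, 0, 370 → max 370
Aggressive regrets: 110, 0, 70, 130 → max 130
Smallest max regret = 130 → Aggressive.

Aggressive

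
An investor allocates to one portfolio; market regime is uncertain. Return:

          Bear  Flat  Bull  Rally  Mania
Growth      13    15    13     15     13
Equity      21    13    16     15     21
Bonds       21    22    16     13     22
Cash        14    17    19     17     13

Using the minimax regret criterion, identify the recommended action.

Column bests: Bear=21, Flat=22, Bull=19, Rally=17, Mania=22.
Growth regrets: 8, 7, 6, 2, 9 → max 9
Equity regrets: 0, 9, 3, 2, 1 → max 9
Bonds regrets: 0, 0, 3, 4, 0 → max 4
Cash regrets: 7, 5, 0, 0, 9 → max 9
Smallest max regret = 4 → Bonds.

Bonds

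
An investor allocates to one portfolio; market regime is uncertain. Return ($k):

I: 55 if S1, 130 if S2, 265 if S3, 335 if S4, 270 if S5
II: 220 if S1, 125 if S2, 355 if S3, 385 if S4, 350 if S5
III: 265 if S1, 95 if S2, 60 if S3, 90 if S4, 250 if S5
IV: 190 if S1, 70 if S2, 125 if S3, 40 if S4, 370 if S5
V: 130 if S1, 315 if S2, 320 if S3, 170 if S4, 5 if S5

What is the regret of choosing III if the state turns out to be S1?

0

Best payoff under S1 is 265.
Regret = 265 − 265 = 0.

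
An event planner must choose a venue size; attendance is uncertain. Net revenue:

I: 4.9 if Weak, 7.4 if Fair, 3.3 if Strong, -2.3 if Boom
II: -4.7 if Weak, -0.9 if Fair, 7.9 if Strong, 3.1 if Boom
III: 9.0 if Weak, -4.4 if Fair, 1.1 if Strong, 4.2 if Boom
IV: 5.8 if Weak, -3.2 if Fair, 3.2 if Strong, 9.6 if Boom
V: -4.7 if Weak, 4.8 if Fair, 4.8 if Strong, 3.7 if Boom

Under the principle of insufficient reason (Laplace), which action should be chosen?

Row averages: I=3.325, II=1.35, III=2.475, IV=3.85, V=2.15
Highest average = 3.85 → IV.

IV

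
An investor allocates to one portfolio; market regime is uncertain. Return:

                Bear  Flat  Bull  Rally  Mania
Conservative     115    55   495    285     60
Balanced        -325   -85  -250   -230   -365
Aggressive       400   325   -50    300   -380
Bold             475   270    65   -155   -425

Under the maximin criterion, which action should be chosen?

Row minima: Conservative=55, Balanced=-365, Aggressive=-380, Bold=-425
Best worst-case = 55 → Conservative.

Conservative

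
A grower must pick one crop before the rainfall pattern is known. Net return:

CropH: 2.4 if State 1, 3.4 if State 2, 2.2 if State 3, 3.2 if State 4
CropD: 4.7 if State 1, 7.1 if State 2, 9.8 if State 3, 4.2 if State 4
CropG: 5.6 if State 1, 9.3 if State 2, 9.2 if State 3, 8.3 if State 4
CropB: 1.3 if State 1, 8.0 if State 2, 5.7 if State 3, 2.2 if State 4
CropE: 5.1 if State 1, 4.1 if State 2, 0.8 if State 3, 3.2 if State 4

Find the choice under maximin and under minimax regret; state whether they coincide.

Row minima: CropH=2.2, CropD=4.2, CropG=5.6, CropB=1.3, CropE=0.8
Best worst-case = 5.6 → CropG.
Column bests: State 1=5.6, State 2=9.3, State 3=9.8, State 4=8.3.
CropH regrets: 3.2, 5.9, 7.6, 5.1 → max 7.6
CropD regrets: 0.9, 2.2, 0.0, 4.1 → max 4.1
CropG regrets: 0.0, 0.0, 0.6, 0.0 → max 0.6
CropB regrets: 4.3, 1.3, 4.1, 6.1 → max 6.1
CropE regrets: 0.5, 5.2, 9.0, 5.1 → max 9.0
Smallest max regret = 0.6 → CropG.

maximin → CropG; minimax regret → CropG (agree)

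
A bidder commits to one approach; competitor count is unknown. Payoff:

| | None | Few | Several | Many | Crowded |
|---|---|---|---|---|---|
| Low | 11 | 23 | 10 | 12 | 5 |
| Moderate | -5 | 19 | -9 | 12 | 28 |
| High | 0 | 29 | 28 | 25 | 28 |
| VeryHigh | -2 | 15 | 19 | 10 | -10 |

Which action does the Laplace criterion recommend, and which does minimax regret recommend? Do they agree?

Row averages: Low=12.2, Moderate=9, High=22, VeryHigh=6.4
Highest average = 22 → High.
Column bests: None=11, Few=29, Several=28, Many=25, Crowded=28.
Low regrets: 0, 6, 18, 13, 23 → max 23
Moderate regrets: 16, 10, 37, 13, 0 → max 37
High regrets: 11, 0, 0, 0, 0 → max 11
VeryHigh regrets: 13, 14, 9, 15, 38 → max 38
Smallest max regret = 11 → High.

laplace → High; minimax regret → High (agree)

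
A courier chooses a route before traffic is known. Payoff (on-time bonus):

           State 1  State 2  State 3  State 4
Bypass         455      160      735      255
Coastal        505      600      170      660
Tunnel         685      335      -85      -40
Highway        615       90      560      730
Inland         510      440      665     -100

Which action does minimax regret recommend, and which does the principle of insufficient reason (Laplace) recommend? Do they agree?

Column bests: State 1=685, State 2=600, State 3=735, State 4=730.
Bypass regrets: 230, 440, 0, 475 → max 475
Coastal regrets: 180, 0, 565, 70 → max 565
Tunnel regrets: 0, 265, 820, 770 → max 820
Highway regrets: 70, 510, 175, 0 → max 510
Inland regrets: 175, 160, 70, 830 → max 830
Smallest max regret = 475 → Bypass.
Row averages: Bypass=401.25, Coastal=483.75, Tunnel=223.75, Highway=498.75, Inland=378.75
Highest average = 498.75 → Highway.

minimax regret → Bypass; laplace → Highway (disagree)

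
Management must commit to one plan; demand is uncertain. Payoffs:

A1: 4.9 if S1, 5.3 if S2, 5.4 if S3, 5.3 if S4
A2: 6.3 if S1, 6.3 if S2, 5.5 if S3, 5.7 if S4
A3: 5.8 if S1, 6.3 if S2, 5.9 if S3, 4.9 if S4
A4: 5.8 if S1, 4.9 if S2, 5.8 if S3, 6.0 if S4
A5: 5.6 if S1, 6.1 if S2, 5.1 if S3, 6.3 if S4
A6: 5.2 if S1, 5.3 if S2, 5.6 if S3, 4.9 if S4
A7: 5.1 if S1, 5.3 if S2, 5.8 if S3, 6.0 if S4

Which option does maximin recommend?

Row minima: A1=4.9, A2=5.5, A3=4.9, A4=4.9, A5=5.1, A6=4.9, A7=5.1
Best worst-case = 5.5 → A2.

A2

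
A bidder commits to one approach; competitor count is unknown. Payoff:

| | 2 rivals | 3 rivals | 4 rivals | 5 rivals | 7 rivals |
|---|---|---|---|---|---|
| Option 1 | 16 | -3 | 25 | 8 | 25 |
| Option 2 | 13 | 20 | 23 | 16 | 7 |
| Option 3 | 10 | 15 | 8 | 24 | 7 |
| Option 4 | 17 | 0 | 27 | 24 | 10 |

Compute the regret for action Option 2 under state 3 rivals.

Best payoff under 3 rivals is 20.
Regret = 20 − 20 = 0.

0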